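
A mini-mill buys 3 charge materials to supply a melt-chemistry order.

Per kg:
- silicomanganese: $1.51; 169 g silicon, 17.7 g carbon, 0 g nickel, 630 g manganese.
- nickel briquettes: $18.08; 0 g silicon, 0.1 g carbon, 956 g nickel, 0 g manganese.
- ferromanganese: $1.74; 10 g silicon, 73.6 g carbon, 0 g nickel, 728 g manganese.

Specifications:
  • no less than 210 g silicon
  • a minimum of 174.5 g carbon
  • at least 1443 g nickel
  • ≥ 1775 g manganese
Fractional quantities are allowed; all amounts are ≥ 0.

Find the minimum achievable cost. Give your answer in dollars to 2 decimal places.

Set it up as a linear program. Let x1 = kg of silicomanganese, x2 = kg of nickel briquettes, x3 = kg of ferromanganese.
min 1.51x1 + 18.08x2 + 1.74x3 subject to:
  169x1 + 10x3 ≥ 210   (silicon)
  17.7x1 + 0.1x2 + 73.6x3 ≥ 174.5   (carbon)
  956x2 ≥ 1443   (nickel)
  630x1 + 728x3 ≥ 1775   (manganese)
  x1, x2, x3 ≥ 0.
All 3 inputs are positive at the optimum. Binding constraints: silicon, carbon, nickel.
Solving gives x1 = 1.1183, x2 = 1.5094, x3 = 2.0999.
Cost = 1.51·1.1183 + 18.08·1.5094 + 1.74·2.0999 = 32.6324.

$32.63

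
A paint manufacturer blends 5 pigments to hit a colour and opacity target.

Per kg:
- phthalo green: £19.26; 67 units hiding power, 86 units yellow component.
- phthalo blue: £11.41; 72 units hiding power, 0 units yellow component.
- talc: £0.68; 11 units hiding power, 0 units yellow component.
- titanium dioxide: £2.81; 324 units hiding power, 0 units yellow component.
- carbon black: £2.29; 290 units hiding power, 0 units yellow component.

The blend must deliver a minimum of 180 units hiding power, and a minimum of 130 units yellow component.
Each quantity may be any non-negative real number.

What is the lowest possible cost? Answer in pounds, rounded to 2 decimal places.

£29.74

This is a linear program. Let x1 = kg of phthalo green, x2 = kg of phthalo blue, x3 = kg of talc, x4 = kg of titanium dioxide, x5 = kg of carbon black.
min 19.26x1 + 11.41x2 + 0.68x3 + 2.81x4 + 2.29x5 s.t.:
  67x1 + 72x2 + 11x3 + 324x4 + 290x5 ≥ 180   (hiding power)
  86x1 ≥ 130   (yellow component)
  x1, x2, x3, x4, x5 ≥ 0.
The minimum-cost mix takes nothing from phthalo blue, talc, titanium dioxide — only phthalo green, carbon black. There the hiding power and yellow component constraints are tight.
Solving gives x1 = 1.512, x5 = 0.2715.
Objective = 19.26·1.512 + 2.29·0.2715 = 29.7429.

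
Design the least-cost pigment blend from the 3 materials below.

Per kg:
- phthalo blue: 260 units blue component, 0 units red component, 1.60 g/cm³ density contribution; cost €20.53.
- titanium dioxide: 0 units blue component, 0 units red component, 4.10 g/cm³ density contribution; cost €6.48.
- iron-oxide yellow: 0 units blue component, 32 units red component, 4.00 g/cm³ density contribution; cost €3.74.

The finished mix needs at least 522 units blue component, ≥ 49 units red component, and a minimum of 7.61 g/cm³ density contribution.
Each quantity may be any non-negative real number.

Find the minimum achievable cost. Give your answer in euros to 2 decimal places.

€46.94

Treat it as an LP. Let x1 = kg of phthalo blue, x2 = kg of titanium dioxide, x3 = kg of iron-oxide yellow.
min 20.53x1 + 6.48x2 + 3.74x3 with:
  260x1 ≥ 522   (blue component)
  32x3 ≥ 49   (red component)
  1.6x1 + 4.1x2 + 4x3 ≥ 7.61   (density contribution)
  x1, x2, x3 ≥ 0.
At the optimum only phthalo blue, iron-oxide yellow are positive (titanium dioxide = 0). The blue component and red component requirements are met with equality.
So phthalo blue = 2.0077 kg, iron-oxide yellow = 1.5312 kg.
Hence cost = 20.53·2.0077 + 3.74·1.5312 = €46.9448.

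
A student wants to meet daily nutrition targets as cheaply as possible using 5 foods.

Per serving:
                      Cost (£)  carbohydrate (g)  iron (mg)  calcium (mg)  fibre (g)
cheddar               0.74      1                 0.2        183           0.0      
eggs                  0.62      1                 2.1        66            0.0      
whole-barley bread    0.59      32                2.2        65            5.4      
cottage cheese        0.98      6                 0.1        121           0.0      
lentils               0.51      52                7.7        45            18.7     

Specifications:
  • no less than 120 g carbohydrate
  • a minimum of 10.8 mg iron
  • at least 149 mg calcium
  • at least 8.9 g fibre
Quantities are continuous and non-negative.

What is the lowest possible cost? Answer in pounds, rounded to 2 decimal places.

Let x1 = servings of cheddar, x2 = servings of eggs, x3 = servings of whole-barley bread, x4 = servings of cottage cheese, x5 = servings of lentils.
Minimise 0.74x1 + 0.62x2 + 0.59x3 + 0.98x4 + 0.51x5 with:
  1x1 + 1x2 + 32x3 + 6x4 + 52x5 ≥ 120   (carbohydrate)
  0.2x1 + 2.1x2 + 2.2x3 + 0.1x4 + 7.7x5 ≥ 10.8   (iron)
  183x1 + 66x2 + 65x3 + 121x4 + 45x5 ≥ 149   (calcium)
  5.4x3 + 18.7x5 ≥ 8.9   (fibre)
  x1, x2, x3, x4, x5 ≥ 0.
At the optimum only cheddar, lentils are positive (eggs, whole-barley bread, cottage cheese = 0). The carbohydrate and calcium requirements are met with equality.
So cheddar = 0.2479 servings, lentils = 2.303 servings.
Objective = 0.74·0.2479 + 0.51·2.303 = 1.3580.

£1.36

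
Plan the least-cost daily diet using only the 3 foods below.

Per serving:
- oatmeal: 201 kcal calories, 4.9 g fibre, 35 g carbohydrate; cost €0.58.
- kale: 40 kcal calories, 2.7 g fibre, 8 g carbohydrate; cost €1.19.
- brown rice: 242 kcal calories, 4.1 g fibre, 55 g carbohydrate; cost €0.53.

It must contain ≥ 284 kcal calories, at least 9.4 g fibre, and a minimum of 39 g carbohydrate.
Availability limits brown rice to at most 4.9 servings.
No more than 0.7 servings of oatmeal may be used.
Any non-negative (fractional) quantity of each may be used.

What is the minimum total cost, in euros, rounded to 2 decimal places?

€1.18

Let x1 = servings of oatmeal, x2 = servings of kale, x3 = servings of brown rice.
Minimise 0.58x1 + 1.19x2 + 0.53x3 s.t.:
  201x1 + 40x2 + 242x3 ≥ 284   (calories)
  4.9x1 + 2.7x2 + 4.1x3 ≥ 9.4   (fibre)
  35x1 + 8x2 + 55x3 ≥ 39   (carbohydrate)
  x3 ≤ 4.9
  x1 ≤ 0.7
  x1, x2, x3 ≥ 0.
The minimum-cost mix takes nothing from kale — only oatmeal, brown rice. There the fibre and the oatmeal cap constraints are tight.
Solving gives x1 = 0.7, x3 = 1.456.
Hence cost = 0.58·0.7 + 0.53·1.456 = €1.1777.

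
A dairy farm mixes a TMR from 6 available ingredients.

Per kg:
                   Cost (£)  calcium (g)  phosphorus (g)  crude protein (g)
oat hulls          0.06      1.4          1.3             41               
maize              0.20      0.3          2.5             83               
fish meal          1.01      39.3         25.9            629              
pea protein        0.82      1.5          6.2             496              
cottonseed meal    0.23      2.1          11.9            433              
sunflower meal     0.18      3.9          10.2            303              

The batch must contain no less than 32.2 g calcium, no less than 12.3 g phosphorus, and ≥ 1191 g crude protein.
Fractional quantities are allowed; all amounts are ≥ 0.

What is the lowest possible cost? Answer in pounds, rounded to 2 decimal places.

£1.05

Let x1 = kg of oat hulls, x2 = kg of maize, x3 = kg of fish meal, x4 = kg of pea protein, x5 = kg of cottonseed meal, x6 = kg of sunflower meal.
Minimise 0.06x1 + 0.2x2 + 1.01x3 + 0.82x4 + 0.23x5 + 0.18x6 with:
  1.4x1 + 0.3x2 + 39.3x3 + 1.5x4 + 2.1x5 + 3.9x6 ≥ 32.2   (calcium)
  1.3x1 + 2.5x2 + 25.9x3 + 6.2x4 + 11.9x5 + 10.2x6 ≥ 12.3   (phosphorus)
  41x1 + 83x2 + 629x3 + 496x4 + 433x5 + 303x6 ≥ 1191   (crude protein)
  x1, x2, x3, x4, x5, x6 ≥ 0.
The minimum-cost mix takes nothing from oat hulls, maize, pea protein, cottonseed meal — only fish meal, sunflower meal. There the calcium and crude protein constraints are tight.
So fish meal = 0.5406 kg, sunflower meal = 2.808 kg.
Total cost: 1.01·0.5406 + 0.18·2.808 = 1.0514.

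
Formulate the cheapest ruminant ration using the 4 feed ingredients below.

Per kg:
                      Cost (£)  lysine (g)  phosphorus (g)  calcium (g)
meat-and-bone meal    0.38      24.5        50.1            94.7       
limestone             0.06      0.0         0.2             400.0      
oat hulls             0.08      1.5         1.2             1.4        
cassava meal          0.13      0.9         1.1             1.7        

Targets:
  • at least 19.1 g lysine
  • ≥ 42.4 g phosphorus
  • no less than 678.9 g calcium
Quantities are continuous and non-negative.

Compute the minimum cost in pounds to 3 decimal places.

£0.409

This is a linear program. Let x1 = kg of meat-and-bone meal, x2 = kg of limestone, x3 = kg of oat hulls, x4 = kg of cassava meal.
min 0.38x1 + 0.06x2 + 0.08x3 + 0.13x4 subject to:
  24.5x1 + 1.5x3 + 0.9x4 ≥ 19.1   (lysine)
  50.1x1 + 0.2x2 + 1.2x3 + 1.1x4 ≥ 42.4   (phosphorus)
  94.7x1 + 400x2 + 1.4x3 + 1.7x4 ≥ 678.9   (calcium)
  x1, x2, x3, x4 ≥ 0.
At the optimum only meat-and-bone meal, limestone are positive (oat hulls, cassava meal = 0). Binding constraints: phosphorus and calcium.
That vertex is x1 = 0.8403, x2 = 1.498.
Objective = 0.38·0.8403 + 0.06·1.498 = 0.40919.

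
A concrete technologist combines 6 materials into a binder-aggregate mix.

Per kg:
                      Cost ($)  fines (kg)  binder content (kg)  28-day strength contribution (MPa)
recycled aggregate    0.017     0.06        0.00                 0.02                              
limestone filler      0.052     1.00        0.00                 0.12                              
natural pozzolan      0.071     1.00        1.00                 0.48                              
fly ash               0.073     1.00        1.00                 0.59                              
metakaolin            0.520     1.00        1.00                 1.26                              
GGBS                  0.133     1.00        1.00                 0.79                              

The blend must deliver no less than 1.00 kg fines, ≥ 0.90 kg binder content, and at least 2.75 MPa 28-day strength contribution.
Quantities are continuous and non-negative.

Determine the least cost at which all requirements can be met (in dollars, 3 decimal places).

Treat it as an LP. Let x1 = kg of recycled aggregate, x2 = kg of limestone filler, x3 = kg of natural pozzolan, x4 = kg of fly ash, x5 = kg of metakaolin, x6 = kg of GGBS.
min 0.017x1 + 0.052x2 + 0.071x3 + 0.073x4 + 0.52x5 + 0.133x6 subject to:
  0.06x1 + 1x2 + 1x3 + 1x4 + 1x5 + 1x6 ≥ 1   (fines)
  1x3 + 1x4 + 1x5 + 1x6 ≥ 0.9   (binder content)
  0.02x1 + 0.12x2 + 0.48x3 + 0.59x4 + 1.26x5 + 0.79x6 ≥ 2.75   (28-day strength contribution)
  x1, x2, x3, x4, x5, x6 ≥ 0.
The minimum-cost mix takes nothing from recycled aggregate, limestone filler, natural pozzolan, metakaolin, GGBS — only fly ash. Binding constraint: 28-day strength contribution.
Optimal quantities: fly ash = 4.661 kg.
Cost = 0.073·4.661 = 0.34025.

$0.340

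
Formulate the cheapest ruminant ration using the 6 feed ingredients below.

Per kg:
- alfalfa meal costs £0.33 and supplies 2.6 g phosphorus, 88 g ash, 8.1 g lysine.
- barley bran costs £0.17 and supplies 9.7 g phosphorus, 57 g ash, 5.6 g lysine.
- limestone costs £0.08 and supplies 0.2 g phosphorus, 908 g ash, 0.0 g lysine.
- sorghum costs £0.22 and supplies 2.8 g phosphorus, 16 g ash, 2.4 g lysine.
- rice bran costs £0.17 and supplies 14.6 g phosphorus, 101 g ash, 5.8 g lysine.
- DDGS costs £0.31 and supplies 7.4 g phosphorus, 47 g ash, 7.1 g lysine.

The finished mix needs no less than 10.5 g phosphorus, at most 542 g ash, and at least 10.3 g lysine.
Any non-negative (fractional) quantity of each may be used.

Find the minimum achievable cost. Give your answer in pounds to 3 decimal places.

Let x1 = kg of alfalfa meal, x2 = kg of barley bran, x3 = kg of limestone, x4 = kg of sorghum, x5 = kg of rice bran, x6 = kg of DDGS.
min 0.33x1 + 0.17x2 + 0.08x3 + 0.22x4 + 0.17x5 + 0.31x6 s.t.:
  2.6x1 + 9.7x2 + 0.2x3 + 2.8x4 + 14.6x5 + 7.4x6 ≥ 10.5   (phosphorus)
  88x1 + 57x2 + 908x3 + 16x4 + 101x5 + 47x6 ≤ 542   (ash)
  8.1x1 + 5.6x2 + 2.4x4 + 5.8x5 + 7.1x6 ≥ 10.3   (lysine)
  x1, x2, x3, x4, x5, x6 ≥ 0.
At the optimum only rice bran is positive (alfalfa meal, barley bran, limestone, sorghum, DDGS = 0). Binding constraint: lysine.
That vertex is x5 = 1.776.
Hence cost = 0.17·1.776 = £0.30192.

£0.302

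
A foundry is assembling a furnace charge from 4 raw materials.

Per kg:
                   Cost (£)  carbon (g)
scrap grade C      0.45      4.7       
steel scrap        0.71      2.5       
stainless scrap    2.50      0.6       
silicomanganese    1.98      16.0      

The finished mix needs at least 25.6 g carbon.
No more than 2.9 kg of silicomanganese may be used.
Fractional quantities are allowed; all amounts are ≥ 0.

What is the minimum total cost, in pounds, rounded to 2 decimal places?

Set it up as a linear program. Let x1 = kg of scrap grade C, x2 = kg of steel scrap, x3 = kg of stainless scrap, x4 = kg of silicomanganese.
min 0.45x1 + 0.71x2 + 2.5x3 + 1.98x4 with:
  4.7x1 + 2.5x2 + 0.6x3 + 16x4 ≥ 25.6   (carbon)
  x4 ≤ 2.9
  x1, x2, x3, x4 ≥ 0.
The minimum-cost mix takes nothing from steel scrap, stainless scrap, silicomanganese — only scrap grade C. Binding constraint: carbon.
So scrap grade C = 5.447 kg.
Cost = 0.45·5.447 = 2.4512.

£2.45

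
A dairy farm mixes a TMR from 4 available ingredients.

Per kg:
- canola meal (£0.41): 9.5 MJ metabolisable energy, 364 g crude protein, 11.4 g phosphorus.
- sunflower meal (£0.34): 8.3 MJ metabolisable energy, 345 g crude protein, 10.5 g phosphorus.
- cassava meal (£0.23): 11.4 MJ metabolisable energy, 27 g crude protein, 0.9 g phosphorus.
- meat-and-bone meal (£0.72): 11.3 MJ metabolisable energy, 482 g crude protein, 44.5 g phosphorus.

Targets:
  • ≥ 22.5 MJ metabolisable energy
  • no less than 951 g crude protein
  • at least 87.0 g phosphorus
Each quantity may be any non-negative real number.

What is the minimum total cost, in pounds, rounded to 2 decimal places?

£1.42

Let x1 = kg of canola meal, x2 = kg of sunflower meal, x3 = kg of cassava meal, x4 = kg of meat-and-bone meal.
Minimize 0.41x1 + 0.34x2 + 0.23x3 + 0.72x4 subject to:
  9.5x1 + 8.3x2 + 11.4x3 + 11.3x4 ≥ 22.5   (metabolisable energy)
  364x1 + 345x2 + 27x3 + 482x4 ≥ 951   (crude protein)
  11.4x1 + 10.5x2 + 0.9x3 + 44.5x4 ≥ 87   (phosphorus)
  x1, x2, x3, x4 ≥ 0.
At the optimum only sunflower meal, cassava meal, meat-and-bone meal are positive (canola meal = 0). The metabolisable energy, crude protein, phosphorus requirements are met with equality.
Solving gives x2 = 0.03609, x3 = 0.01831, x4 = 1.946.
Objective = 0.34·0.03609 + 0.23·0.01831 + 0.72·1.946 = 1.4176.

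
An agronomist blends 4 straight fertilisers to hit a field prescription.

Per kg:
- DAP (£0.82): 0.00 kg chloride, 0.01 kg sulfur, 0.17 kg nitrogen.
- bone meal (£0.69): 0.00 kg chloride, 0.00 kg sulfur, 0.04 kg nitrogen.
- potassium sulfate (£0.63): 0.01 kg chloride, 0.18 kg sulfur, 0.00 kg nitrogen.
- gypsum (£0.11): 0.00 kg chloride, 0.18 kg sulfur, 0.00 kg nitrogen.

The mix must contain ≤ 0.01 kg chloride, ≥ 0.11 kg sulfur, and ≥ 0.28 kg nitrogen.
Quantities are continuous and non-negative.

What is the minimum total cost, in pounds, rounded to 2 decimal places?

Let x1 = kg of DAP, x2 = kg of bone meal, x3 = kg of potassium sulfate, x4 = kg of gypsum.
Minimise 0.82x1 + 0.69x2 + 0.63x3 + 0.11x4 s.t.:
  0.01x3 ≤ 0.01   (chloride)
  0.01x1 + 0.18x3 + 0.18x4 ≥ 0.11   (sulfur)
  0.17x1 + 0.04x2 ≥ 0.28   (nitrogen)
  x1, x2, x3, x4 ≥ 0.
The cheapest feasible vertex uses only DAP, gypsum; bone meal, potassium sulfate are not used. The sulfur and nitrogen requirements are met with equality.
Optimal quantities: DAP = 1.647 kg, gypsum = 0.5196 kg.
Cost = 0.82·1.647 + 0.11·0.5196 = 1.4077.

£1.41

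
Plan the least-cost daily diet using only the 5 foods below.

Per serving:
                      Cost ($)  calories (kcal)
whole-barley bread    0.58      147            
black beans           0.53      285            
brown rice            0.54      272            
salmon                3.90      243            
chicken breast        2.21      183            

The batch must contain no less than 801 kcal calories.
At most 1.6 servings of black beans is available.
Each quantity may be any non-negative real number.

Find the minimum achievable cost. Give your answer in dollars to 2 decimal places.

$1.53

Set it up as a linear program. Let x1 = servings of whole-barley bread, x2 = servings of black beans, x3 = servings of brown rice, x4 = servings of salmon, x5 = servings of chicken breast.
min 0.58x1 + 0.53x2 + 0.54x3 + 3.9x4 + 2.21x5 subject to:
  147x1 + 285x2 + 272x3 + 243x4 + 183x5 ≥ 801   (calories)
  x2 ≤ 1.6
  x1, x2, x3, x4, x5 ≥ 0.
The optimal basis is {black beans, brown rice}; whole-barley bread, salmon, chicken breast drop out. There the calories and the black beans cap constraints are tight.
That vertex is x2 = 1.6, x3 = 1.268.
Cost = 0.53·1.6 + 0.54·1.268 = 1.5327.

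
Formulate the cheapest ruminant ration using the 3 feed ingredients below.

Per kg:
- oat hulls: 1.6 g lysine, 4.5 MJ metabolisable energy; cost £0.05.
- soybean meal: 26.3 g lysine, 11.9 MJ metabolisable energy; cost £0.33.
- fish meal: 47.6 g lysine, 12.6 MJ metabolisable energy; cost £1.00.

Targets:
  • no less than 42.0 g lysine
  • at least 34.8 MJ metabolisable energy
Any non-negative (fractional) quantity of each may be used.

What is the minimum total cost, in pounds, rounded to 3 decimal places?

Treat it as an LP. Let x1 = kg of oat hulls, x2 = kg of soybean meal, x3 = kg of fish meal.
Minimise 0.05x1 + 0.33x2 + 1x3 s.t.:
  1.6x1 + 26.3x2 + 47.6x3 ≥ 42   (lysine)
  4.5x1 + 11.9x2 + 12.6x3 ≥ 34.8   (metabolisable energy)
  x1, x2, x3 ≥ 0.
The cheapest feasible vertex uses only oat hulls, soybean meal; fish meal is not used. Binding constraints: lysine and metabolisable energy.
That vertex is x1 = 4.183, x2 = 1.342.
Hence cost = 0.05·4.183 + 0.33·1.342 = £0.65201.

£0.652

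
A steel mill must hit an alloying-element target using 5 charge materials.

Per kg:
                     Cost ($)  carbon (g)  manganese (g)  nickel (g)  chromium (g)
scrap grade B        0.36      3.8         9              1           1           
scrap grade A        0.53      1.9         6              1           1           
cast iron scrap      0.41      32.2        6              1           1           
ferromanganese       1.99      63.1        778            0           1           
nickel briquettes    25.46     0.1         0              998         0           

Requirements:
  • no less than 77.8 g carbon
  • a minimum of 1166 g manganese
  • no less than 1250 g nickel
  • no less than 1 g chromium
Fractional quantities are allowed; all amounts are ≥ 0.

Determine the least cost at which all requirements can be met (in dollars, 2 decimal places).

Let x1 = kg of scrap grade B, x2 = kg of scrap grade A, x3 = kg of cast iron scrap, x4 = kg of ferromanganese, x5 = kg of nickel briquettes.
Minimise 0.36x1 + 0.53x2 + 0.41x3 + 1.99x4 + 25.46x5 s.t.:
  3.8x1 + 1.9x2 + 32.2x3 + 63.1x4 + 0.1x5 ≥ 77.8   (carbon)
  9x1 + 6x2 + 6x3 + 778x4 ≥ 1166   (manganese)
  1x1 + 1x2 + 1x3 + 998x5 ≥ 1250   (nickel)
  1x1 + 1x2 + 1x3 + 1x4 ≥ 1   (chromium)
  x1, x2, x3, x4, x5 ≥ 0.
The optimal basis is {ferromanganese, nickel briquettes}; scrap grade B, scrap grade A, cast iron scrap drop out. Binding constraints: manganese and nickel.
That vertex is x4 = 1.4987, x5 = 1.2525.
Objective = 1.99·1.4987 + 25.46·1.2525 = 34.8711.

$34.87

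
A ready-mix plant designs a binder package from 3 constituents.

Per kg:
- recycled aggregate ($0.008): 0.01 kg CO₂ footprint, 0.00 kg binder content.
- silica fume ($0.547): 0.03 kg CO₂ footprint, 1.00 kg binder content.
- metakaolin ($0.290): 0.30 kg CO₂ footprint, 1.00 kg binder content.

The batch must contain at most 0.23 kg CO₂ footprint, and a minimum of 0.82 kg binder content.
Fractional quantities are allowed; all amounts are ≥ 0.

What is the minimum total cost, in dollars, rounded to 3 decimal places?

Let x1 = kg of recycled aggregate, x2 = kg of silica fume, x3 = kg of metakaolin.
Minimize 0.008x1 + 0.547x2 + 0.29x3 subject to:
  0.01x1 + 0.03x2 + 0.3x3 ≤ 0.23   (CO₂ footprint)
  1x2 + 1x3 ≥ 0.82   (binder content)
  x1, x2, x3 ≥ 0.
The optimal basis is {silica fume, metakaolin}; recycled aggregate drops out. Binding constraints: CO₂ footprint and binder content.
So silica fume = 0.05926 kg, metakaolin = 0.7607 kg.
Cost = 0.547·0.05926 + 0.29·0.7607 = 0.25302.

$0.253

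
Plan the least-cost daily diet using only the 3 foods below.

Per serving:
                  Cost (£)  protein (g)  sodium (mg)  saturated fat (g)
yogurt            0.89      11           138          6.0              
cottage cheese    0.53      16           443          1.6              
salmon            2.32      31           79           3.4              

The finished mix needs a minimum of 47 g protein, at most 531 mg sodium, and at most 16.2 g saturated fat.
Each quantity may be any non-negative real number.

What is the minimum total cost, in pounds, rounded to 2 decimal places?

£2.84

Treat it as an LP. Let x1 = servings of yogurt, x2 = servings of cottage cheese, x3 = servings of salmon.
Minimise 0.89x1 + 0.53x2 + 2.32x3 with:
  11x1 + 16x2 + 31x3 ≥ 47   (protein)
  138x1 + 443x2 + 79x3 ≤ 531   (sodium)
  6x1 + 1.6x2 + 3.4x3 ≤ 16.2   (saturated fat)
  x1, x2, x3 ≥ 0.
At the optimum only cottage cheese, salmon are positive (yogurt = 0). There the protein and sodium constraints are tight.
Optimal quantities: cottage cheese = 1.0224 servings, salmon = 0.98845 servings.
Total cost: 0.53·1.0224 + 2.32·0.98845 = 2.8351.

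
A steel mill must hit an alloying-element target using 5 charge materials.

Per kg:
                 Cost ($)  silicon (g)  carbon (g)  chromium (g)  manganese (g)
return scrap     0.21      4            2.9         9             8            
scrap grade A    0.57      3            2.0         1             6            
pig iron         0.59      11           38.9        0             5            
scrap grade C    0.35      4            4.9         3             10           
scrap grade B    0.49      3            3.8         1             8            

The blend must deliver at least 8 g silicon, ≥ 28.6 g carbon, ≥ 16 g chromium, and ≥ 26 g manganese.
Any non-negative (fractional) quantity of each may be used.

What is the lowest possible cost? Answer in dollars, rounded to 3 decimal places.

Let x1 = kg of return scrap, x2 = kg of scrap grade A, x3 = kg of pig iron, x4 = kg of scrap grade C, x5 = kg of scrap grade B.
Minimise 0.21x1 + 0.57x2 + 0.59x3 + 0.35x4 + 0.49x5 subject to:
  4x1 + 3x2 + 11x3 + 4x4 + 3x5 ≥ 8   (silicon)
  2.9x1 + 2x2 + 38.9x3 + 4.9x4 + 3.8x5 ≥ 28.6   (carbon)
  9x1 + 1x2 + 3x4 + 1x5 ≥ 16   (chromium)
  8x1 + 6x2 + 5x3 + 10x4 + 8x5 ≥ 26   (manganese)
  x1, x2, x3, x4, x5 ≥ 0.
The optimal basis is {return scrap, pig iron}; scrap grade A, scrap grade C, scrap grade B drop out. Binding constraints: carbon and manganese.
Solving gives x1 = 2.927, x3 = 0.517.
Cost = 0.21·2.927 + 0.59·0.517 = 0.91970.

$0.920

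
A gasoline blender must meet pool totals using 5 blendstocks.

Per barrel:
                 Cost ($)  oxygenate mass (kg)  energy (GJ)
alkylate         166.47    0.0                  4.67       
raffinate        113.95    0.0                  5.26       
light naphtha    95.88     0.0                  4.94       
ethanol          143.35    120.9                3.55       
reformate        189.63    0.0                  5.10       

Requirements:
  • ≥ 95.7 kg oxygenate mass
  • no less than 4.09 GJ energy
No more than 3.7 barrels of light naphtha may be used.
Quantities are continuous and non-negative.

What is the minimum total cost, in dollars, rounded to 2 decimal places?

$138.31

Let x1 = barrels of alkylate, x2 = barrels of raffinate, x3 = barrels of light naphtha, x4 = barrels of ethanol, x5 = barrels of reformate.
Minimize 166.47x1 + 113.95x2 + 95.88x3 + 143.35x4 + 189.63x5 subject to:
  120.9x4 ≥ 95.7   (oxygenate mass)
  4.67x1 + 5.26x2 + 4.94x3 + 3.55x4 + 5.1x5 ≥ 4.09   (energy)
  x3 ≤ 3.7
  x1, x2, x3, x4, x5 ≥ 0.
The optimal basis is {light naphtha, ethanol}; alkylate, raffinate, reformate drop out. There the oxygenate mass and energy constraints are tight.
Optimal quantities: light naphtha = 0.2591 barrels, ethanol = 0.79156 barrels.
Cost = 95.88·0.2591 + 143.35·0.79156 = 138.3126.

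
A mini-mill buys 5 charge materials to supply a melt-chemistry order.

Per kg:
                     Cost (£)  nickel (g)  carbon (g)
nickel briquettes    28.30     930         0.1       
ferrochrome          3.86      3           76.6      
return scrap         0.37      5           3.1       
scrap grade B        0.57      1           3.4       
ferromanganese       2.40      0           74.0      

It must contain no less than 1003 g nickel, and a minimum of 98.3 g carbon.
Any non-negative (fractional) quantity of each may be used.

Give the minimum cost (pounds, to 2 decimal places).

£33.71

Treat it as an LP. Let x1 = kg of nickel briquettes, x2 = kg of ferrochrome, x3 = kg of return scrap, x4 = kg of scrap grade B, x5 = kg of ferromanganese.
Minimize 28.3x1 + 3.86x2 + 0.37x3 + 0.57x4 + 2.4x5 with:
  930x1 + 3x2 + 5x3 + 1x4 ≥ 1003   (nickel)
  0.1x1 + 76.6x2 + 3.1x3 + 3.4x4 + 74x5 ≥ 98.3   (carbon)
  x1, x2, x3, x4, x5 ≥ 0.
The cheapest feasible vertex uses only nickel briquettes, ferromanganese; ferrochrome, return scrap, scrap grade B are not used. Binding constraints: nickel and carbon.
So nickel briquettes = 1.0785 kg, ferromanganese = 1.3269 kg.
Objective = 28.3·1.0785 + 2.4·1.3269 = 33.7061.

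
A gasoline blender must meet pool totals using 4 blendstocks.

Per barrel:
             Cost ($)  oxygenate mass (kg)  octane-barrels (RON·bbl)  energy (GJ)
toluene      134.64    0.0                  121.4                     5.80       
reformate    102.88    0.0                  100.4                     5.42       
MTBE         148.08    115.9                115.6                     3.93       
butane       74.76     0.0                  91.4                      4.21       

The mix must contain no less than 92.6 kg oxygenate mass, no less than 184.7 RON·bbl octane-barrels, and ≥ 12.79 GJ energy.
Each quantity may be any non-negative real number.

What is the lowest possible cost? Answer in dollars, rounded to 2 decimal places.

$289.67

Treat it as an LP. Let x1 = barrels of toluene, x2 = barrels of reformate, x3 = barrels of MTBE, x4 = barrels of butane.
min 134.64x1 + 102.88x2 + 148.08x3 + 74.76x4 subject to:
  115.9x3 ≥ 92.6   (oxygenate mass)
  121.4x1 + 100.4x2 + 115.6x3 + 91.4x4 ≥ 184.7   (octane-barrels)
  5.8x1 + 5.42x2 + 3.93x3 + 4.21x4 ≥ 12.79   (energy)
  x1, x2, x3, x4 ≥ 0.
The minimum-cost mix takes nothing from toluene, reformate — only MTBE, butane. The oxygenate mass and energy requirements are met with equality.
So MTBE = 0.799 barrels, butane = 2.292 barrels.
Hence cost = 148.08·0.799 + 74.76·2.292 = $289.6658.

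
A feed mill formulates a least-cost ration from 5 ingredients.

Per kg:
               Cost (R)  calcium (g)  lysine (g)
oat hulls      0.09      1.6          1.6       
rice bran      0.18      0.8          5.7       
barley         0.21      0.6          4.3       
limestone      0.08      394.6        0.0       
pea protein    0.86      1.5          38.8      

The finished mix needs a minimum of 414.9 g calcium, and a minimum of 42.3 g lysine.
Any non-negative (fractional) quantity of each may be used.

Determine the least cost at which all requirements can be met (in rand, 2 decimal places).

This is a linear program. Let x1 = kg of oat hulls, x2 = kg of rice bran, x3 = kg of barley, x4 = kg of limestone, x5 = kg of pea protein.
Minimize 0.09x1 + 0.18x2 + 0.21x3 + 0.08x4 + 0.86x5 s.t.:
  1.6x1 + 0.8x2 + 0.6x3 + 394.6x4 + 1.5x5 ≥ 414.9   (calcium)
  1.6x1 + 5.7x2 + 4.3x3 + 38.8x5 ≥ 42.3   (lysine)
  x1, x2, x3, x4, x5 ≥ 0.
The minimum-cost mix takes nothing from oat hulls, rice bran, barley — only limestone, pea protein. Binding constraints: calcium and lysine.
So limestone = 1.047 kg, pea protein = 1.09 kg.
Cost = 0.08·1.047 + 0.86·1.09 = 1.0212.

R1.02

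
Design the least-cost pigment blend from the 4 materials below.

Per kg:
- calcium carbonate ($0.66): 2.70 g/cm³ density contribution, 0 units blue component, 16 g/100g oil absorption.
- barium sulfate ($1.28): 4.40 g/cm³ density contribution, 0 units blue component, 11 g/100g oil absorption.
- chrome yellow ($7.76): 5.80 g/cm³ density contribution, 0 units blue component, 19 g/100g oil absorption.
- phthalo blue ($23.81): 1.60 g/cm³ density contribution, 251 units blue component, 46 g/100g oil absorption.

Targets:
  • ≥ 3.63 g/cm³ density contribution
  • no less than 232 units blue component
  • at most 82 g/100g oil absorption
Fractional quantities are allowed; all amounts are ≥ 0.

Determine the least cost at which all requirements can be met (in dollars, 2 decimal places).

Let x1 = kg of calcium carbonate, x2 = kg of barium sulfate, x3 = kg of chrome yellow, x4 = kg of phthalo blue.
Minimise 0.66x1 + 1.28x2 + 7.76x3 + 23.81x4 with:
  2.7x1 + 4.4x2 + 5.8x3 + 1.6x4 ≥ 3.63   (density contribution)
  251x4 ≥ 232   (blue component)
  16x1 + 11x2 + 19x3 + 46x4 ≤ 82   (oil absorption)
  x1, x2, x3, x4 ≥ 0.
The optimal basis is {calcium carbonate, phthalo blue}; barium sulfate, chrome yellow drop out. Binding constraints: density contribution and blue component.
That vertex is x1 = 0.7967, x4 = 0.9243.
Cost = 0.66·0.7967 + 23.81·0.9243 = 22.5334.

$22.53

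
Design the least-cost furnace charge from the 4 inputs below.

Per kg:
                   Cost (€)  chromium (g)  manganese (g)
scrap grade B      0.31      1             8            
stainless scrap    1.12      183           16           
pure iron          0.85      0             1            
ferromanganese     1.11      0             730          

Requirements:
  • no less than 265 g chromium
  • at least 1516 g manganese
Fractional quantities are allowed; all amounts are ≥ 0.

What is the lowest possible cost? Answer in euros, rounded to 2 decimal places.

€3.89

Let x1 = kg of scrap grade B, x2 = kg of stainless scrap, x3 = kg of pure iron, x4 = kg of ferromanganese.
min 0.31x1 + 1.12x2 + 0.85x3 + 1.11x4 subject to:
  1x1 + 183x2 ≥ 265   (chromium)
  8x1 + 16x2 + 1x3 + 730x4 ≥ 1516   (manganese)
  x1, x2, x3, x4 ≥ 0.
The cheapest feasible vertex uses only stainless scrap, ferromanganese; scrap grade B, pure iron are not used. Binding constraints: chromium and manganese.
Solving gives x2 = 1.448, x4 = 2.045.
Total cost: 1.12·1.448 + 1.11·2.045 = 3.8917.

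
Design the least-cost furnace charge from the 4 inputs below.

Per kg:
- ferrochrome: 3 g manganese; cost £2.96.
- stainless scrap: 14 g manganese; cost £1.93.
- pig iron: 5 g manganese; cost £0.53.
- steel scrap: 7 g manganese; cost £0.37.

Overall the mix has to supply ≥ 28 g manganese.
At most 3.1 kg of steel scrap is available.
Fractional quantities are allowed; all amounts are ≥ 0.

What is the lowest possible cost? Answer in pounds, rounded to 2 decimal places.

Let x1 = kg of ferrochrome, x2 = kg of stainless scrap, x3 = kg of pig iron, x4 = kg of steel scrap.
Minimise 2.96x1 + 1.93x2 + 0.53x3 + 0.37x4 subject to:
  3x1 + 14x2 + 5x3 + 7x4 ≥ 28   (manganese)
  x4 ≤ 3.1
  x1, x2, x3, x4 ≥ 0.
The optimal basis is {pig iron, steel scrap}; ferrochrome, stainless scrap drop out. There the manganese and the steel scrap cap constraints are tight.
That vertex is x3 = 1.26, x4 = 3.1.
Cost = 0.53·1.26 + 0.37·3.1 = 1.8148.

£1.81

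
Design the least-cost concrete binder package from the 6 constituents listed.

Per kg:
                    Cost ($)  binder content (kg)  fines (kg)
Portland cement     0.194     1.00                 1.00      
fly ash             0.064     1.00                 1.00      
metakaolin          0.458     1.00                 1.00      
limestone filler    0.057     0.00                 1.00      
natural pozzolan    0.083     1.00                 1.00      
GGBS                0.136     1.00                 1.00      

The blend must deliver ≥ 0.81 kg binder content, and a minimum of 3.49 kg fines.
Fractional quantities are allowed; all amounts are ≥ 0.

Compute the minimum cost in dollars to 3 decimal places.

$0.205

This is a linear program. Let x1 = kg of Portland cement, x2 = kg of fly ash, x3 = kg of metakaolin, x4 = kg of limestone filler, x5 = kg of natural pozzolan, x6 = kg of GGBS.
Minimise 0.194x1 + 0.064x2 + 0.458x3 + 0.057x4 + 0.083x5 + 0.136x6 subject to:
  1x1 + 1x2 + 1x3 + 1x5 + 1x6 ≥ 0.81   (binder content)
  1x1 + 1x2 + 1x3 + 1x4 + 1x5 + 1x6 ≥ 3.49   (fines)
  x1, x2, x3, x4, x5, x6 ≥ 0.
The optimal basis is {fly ash, limestone filler}; Portland cement, metakaolin, natural pozzolan, GGBS drop out. The binder content and fines requirements are met with equality.
Solving gives x2 = 0.81, x4 = 2.68.
Hence cost = 0.064·0.81 + 0.057·2.68 = $0.20460.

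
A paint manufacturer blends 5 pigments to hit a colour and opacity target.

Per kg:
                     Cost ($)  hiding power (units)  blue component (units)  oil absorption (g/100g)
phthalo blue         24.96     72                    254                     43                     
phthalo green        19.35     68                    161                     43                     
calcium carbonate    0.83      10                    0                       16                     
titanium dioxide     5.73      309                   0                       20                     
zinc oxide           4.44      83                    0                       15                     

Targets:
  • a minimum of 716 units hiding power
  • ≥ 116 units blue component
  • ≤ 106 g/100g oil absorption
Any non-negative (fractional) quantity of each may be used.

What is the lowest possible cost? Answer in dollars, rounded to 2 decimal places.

$24.07

This is a linear program. Let x1 = kg of phthalo blue, x2 = kg of phthalo green, x3 = kg of calcium carbonate, x4 = kg of titanium dioxide, x5 = kg of zinc oxide.
Minimize 24.96x1 + 19.35x2 + 0.83x3 + 5.73x4 + 4.44x5 with:
  72x1 + 68x2 + 10x3 + 309x4 + 83x5 ≥ 716   (hiding power)
  254x1 + 161x2 ≥ 116   (blue component)
  43x1 + 43x2 + 16x3 + 20x4 + 15x5 ≤ 106   (oil absorption)
  x1, x2, x3, x4, x5 ≥ 0.
The optimal basis is {phthalo blue, titanium dioxide}; phthalo green, calcium carbonate, zinc oxide drop out. There the hiding power and blue component constraints are tight.
Optimal quantities: phthalo blue = 0.4567 kg, titanium dioxide = 2.211 kg.
Total cost: 24.96·0.4567 + 5.73·2.211 = 24.0683.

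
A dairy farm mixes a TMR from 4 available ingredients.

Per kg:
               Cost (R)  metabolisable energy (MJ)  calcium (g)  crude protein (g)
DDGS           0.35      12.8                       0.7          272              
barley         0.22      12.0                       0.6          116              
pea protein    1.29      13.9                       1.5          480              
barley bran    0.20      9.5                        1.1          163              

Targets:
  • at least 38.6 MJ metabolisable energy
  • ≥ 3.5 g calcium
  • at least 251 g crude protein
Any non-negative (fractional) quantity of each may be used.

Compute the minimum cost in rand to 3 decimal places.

R0.773

Treat it as an LP. Let x1 = kg of DDGS, x2 = kg of barley, x3 = kg of pea protein, x4 = kg of barley bran.
min 0.35x1 + 0.22x2 + 1.29x3 + 0.2x4 s.t.:
  12.8x1 + 12x2 + 13.9x3 + 9.5x4 ≥ 38.6   (metabolisable energy)
  0.7x1 + 0.6x2 + 1.5x3 + 1.1x4 ≥ 3.5   (calcium)
  272x1 + 116x2 + 480x3 + 163x4 ≥ 251   (crude protein)
  x1, x2, x3, x4 ≥ 0.
The cheapest feasible vertex uses only barley, barley bran; DDGS, pea protein are not used. Binding constraints: metabolisable energy and calcium.
Optimal quantities: barley = 1.228 kg, barley bran = 2.512 kg.
Objective = 0.22·1.228 + 0.2·2.512 = 0.77256.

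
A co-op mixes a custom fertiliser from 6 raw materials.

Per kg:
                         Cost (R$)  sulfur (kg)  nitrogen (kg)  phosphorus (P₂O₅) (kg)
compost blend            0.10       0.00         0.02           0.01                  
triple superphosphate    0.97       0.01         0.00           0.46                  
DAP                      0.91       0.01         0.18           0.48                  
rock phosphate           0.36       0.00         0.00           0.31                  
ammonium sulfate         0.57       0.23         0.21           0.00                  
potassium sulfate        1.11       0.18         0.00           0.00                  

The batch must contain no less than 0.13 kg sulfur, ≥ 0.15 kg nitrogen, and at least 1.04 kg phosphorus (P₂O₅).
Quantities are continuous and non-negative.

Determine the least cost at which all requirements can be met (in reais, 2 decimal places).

R$1.59

Let x1 = kg of compost blend, x2 = kg of triple superphosphate, x3 = kg of DAP, x4 = kg of rock phosphate, x5 = kg of ammonium sulfate, x6 = kg of potassium sulfate.
Minimise 0.1x1 + 0.97x2 + 0.91x3 + 0.36x4 + 0.57x5 + 1.11x6 subject to:
  0.01x2 + 0.01x3 + 0.23x5 + 0.18x6 ≥ 0.13   (sulfur)
  0.02x1 + 0.18x3 + 0.21x5 ≥ 0.15   (nitrogen)
  0.01x1 + 0.46x2 + 0.48x3 + 0.31x4 ≥ 1.04   (phosphorus (P₂O₅))
  x1, x2, x3, x4, x5, x6 ≥ 0.
At the optimum only DAP, rock phosphate, ammonium sulfate are positive (compost blend, triple superphosphate, potassium sulfate = 0). There the sulfur, nitrogen, phosphorus (P₂O₅) constraints are tight.
So DAP = 0.1832 kg, rock phosphate = 3.071 kg, ammonium sulfate = 0.5573 kg.
Objective = 0.91·0.1832 + 0.36·3.071 + 0.57·0.5573 = 1.5899.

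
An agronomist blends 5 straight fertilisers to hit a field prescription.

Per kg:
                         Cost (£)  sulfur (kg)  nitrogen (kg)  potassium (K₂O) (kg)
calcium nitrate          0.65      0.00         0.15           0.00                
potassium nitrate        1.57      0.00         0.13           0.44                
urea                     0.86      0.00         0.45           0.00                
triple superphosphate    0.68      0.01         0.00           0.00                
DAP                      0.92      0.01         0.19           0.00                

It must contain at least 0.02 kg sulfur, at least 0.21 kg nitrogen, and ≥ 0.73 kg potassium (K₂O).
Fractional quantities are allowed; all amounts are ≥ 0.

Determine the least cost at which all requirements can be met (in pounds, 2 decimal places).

Let x1 = kg of calcium nitrate, x2 = kg of potassium nitrate, x3 = kg of urea, x4 = kg of triple superphosphate, x5 = kg of DAP.
Minimize 0.65x1 + 1.57x2 + 0.86x3 + 0.68x4 + 0.92x5 with:
  0.01x4 + 0.01x5 ≥ 0.02   (sulfur)
  0.15x1 + 0.13x2 + 0.45x3 + 0.19x5 ≥ 0.21   (nitrogen)
  0.44x2 ≥ 0.73   (potassium (K₂O))
  x1, x2, x3, x4, x5 ≥ 0.
The minimum-cost mix takes nothing from calcium nitrate, urea, DAP — only potassium nitrate, triple superphosphate. There the sulfur and potassium (K₂O) constraints are tight.
Optimal quantities: potassium nitrate = 1.659 kg, triple superphosphate = 2 kg.
Hence cost = 1.57·1.659 + 0.68·2 = £3.9646.

£3.96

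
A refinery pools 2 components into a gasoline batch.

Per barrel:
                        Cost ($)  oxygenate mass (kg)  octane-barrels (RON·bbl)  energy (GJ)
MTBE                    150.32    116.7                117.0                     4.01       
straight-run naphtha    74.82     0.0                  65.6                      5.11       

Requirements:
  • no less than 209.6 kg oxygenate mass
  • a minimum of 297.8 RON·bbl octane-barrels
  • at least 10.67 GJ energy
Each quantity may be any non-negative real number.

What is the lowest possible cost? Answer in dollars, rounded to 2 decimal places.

$369.97

Let x1 = barrels of MTBE, x2 = barrels of straight-run naphtha.
Minimize 150.32x1 + 74.82x2 subject to:
  116.7x1 ≥ 209.6   (oxygenate mass)
  117x1 + 65.6x2 ≥ 297.8   (octane-barrels)
  4.01x1 + 5.11x2 ≥ 10.67   (energy)
  x1, x2 ≥ 0.
Both inputs are positive at the optimum. Binding constraints: oxygenate mass and octane-barrels.
So MTBE = 1.7961 barrels, straight-run naphtha = 1.3363 barrels.
Hence cost = 150.32·1.7961 + 74.82·1.3363 = $369.9717.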